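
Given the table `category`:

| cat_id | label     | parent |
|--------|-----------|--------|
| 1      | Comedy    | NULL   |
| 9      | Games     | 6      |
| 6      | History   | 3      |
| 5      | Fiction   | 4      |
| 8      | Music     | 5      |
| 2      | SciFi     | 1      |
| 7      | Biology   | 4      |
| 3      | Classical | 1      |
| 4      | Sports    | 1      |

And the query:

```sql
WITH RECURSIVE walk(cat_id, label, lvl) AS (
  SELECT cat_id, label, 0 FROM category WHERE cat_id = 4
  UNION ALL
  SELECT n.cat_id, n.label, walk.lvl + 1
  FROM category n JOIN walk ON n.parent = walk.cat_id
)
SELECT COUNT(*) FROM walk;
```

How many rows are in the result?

Base: cat_id=4 (Sports) at lvl 0.
Iteration 1: rows with parent in {4} -> Fiction (id 5, lvl 1), Biology (id 7, lvl 1).
Iteration 2: rows with parent in {5,7} -> Music (id 8, lvl 2).
Iteration 3: no rows with parent in {8}; recursion stops.
Total rows emitted: 4.

4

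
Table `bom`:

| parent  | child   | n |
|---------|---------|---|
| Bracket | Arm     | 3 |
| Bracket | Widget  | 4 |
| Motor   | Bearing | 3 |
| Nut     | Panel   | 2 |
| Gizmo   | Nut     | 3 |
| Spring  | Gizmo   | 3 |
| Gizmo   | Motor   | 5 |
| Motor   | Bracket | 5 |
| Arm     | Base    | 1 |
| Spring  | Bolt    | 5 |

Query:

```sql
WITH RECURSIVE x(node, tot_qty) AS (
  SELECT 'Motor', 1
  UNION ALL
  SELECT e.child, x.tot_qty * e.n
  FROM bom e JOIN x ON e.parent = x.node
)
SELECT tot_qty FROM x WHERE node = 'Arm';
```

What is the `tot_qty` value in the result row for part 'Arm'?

15

Base: (Motor, tot_qty=1).
Iteration 1: components of {Motor} -> Bearing = 1*3 = 3, Bracket = 1*5 = 5.
Iteration 2: components of {Bearing,Bracket} -> Arm = 5*3 = 15, Widget = 5*4 = 20.
Iteration 3: components of {Arm,Widget} -> Base = 15*1 = 15.
Iteration 4: no further components; recursion stops.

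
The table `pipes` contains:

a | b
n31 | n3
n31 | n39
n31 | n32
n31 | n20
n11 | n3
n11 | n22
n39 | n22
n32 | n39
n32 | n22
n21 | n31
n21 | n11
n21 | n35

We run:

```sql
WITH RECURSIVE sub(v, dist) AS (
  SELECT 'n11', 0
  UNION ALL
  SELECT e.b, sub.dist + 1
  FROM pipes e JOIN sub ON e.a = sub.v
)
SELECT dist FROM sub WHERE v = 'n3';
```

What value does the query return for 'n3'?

Base: (n11, dist=0).
Iteration 1: edges from {n11} -> (n22, dist=1), (n3, dist=1).
Iteration 2: no outgoing edges from {n22,n3}; recursion stops.

1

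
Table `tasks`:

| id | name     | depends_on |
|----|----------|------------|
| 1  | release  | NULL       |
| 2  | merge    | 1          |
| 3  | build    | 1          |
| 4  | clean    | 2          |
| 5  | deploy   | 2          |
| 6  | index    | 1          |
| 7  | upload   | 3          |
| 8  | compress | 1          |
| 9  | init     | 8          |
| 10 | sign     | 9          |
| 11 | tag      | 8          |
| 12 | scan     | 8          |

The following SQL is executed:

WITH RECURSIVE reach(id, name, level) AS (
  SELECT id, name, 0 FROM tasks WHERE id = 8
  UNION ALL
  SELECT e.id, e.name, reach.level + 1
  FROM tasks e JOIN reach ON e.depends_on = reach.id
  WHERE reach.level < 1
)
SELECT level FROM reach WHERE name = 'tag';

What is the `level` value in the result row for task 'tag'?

Base: id=8 (compress) at level 0.
Iteration 1: rows with depends_on in {8} -> init (id 9, level 1), tag (id 11, level 1), scan (id 12, level 1).
Iteration 2: level < 1 fails for all current rows; recursion stops.

1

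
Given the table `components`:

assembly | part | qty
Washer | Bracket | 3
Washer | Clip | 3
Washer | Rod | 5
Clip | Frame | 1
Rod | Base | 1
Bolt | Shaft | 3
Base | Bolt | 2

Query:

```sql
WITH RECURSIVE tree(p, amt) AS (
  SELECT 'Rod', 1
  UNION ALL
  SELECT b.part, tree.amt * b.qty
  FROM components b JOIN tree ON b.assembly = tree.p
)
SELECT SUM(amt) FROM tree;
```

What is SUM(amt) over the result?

Base: (Rod, amt=1).
Iteration 1: components of {Rod} -> Base = 1*1 = 1.
Iteration 2: components of {Base} -> Bolt = 1*2 = 2.
Iteration 3: components of {Bolt} -> Shaft = 2*3 = 6.
Iteration 4: no further components; recursion stops.
SUM(amt) = 1 + 1 + 2 + 6 = 10.

10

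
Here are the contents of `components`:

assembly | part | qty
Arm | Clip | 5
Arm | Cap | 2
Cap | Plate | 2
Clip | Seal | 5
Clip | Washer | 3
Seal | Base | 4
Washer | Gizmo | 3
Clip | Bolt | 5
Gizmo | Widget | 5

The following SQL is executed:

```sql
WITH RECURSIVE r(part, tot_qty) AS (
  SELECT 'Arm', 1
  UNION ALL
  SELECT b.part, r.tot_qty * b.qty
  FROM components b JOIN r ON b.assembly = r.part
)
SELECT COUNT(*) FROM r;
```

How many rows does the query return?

Base: (Arm, tot_qty=1).
Iteration 1: components of {Arm} -> Cap = 1*2 = 2, Clip = 1*5 = 5.
Iteration 2: components of {Cap,Clip} -> Bolt = 5*5 = 25, Plate = 2*2 = 4, Seal = 5*5 = 25, Washer = 5*3 = 15.
Iteration 3: components of {Bolt,Plate,Seal,Washer} -> Base = 25*4 = 100, Gizmo = 15*3 = 45.
Iteration 4: components of {Base,Gizmo} -> Widget = 45*5 = 225.
Iteration 5: no further components; recursion stops.
Total rows emitted: 10.

10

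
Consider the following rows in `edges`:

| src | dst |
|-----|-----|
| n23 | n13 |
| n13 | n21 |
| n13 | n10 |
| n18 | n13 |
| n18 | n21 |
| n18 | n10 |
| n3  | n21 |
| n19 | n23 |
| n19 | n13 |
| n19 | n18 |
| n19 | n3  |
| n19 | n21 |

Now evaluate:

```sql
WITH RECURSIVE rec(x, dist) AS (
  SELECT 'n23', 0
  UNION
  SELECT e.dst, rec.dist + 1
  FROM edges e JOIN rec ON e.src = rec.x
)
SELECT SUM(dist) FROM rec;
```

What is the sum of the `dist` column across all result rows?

5

Base: (n23, dist=0).
Iteration 1: edges from {n23} -> (n13, dist=1).
Iteration 2: edges from {n13} -> (n10, dist=2), (n21, dist=2).
Iteration 3: no outgoing edges from {n10,n21}; recursion stops.
SUM(dist) = 0 + 1 + 2 + 2 = 5.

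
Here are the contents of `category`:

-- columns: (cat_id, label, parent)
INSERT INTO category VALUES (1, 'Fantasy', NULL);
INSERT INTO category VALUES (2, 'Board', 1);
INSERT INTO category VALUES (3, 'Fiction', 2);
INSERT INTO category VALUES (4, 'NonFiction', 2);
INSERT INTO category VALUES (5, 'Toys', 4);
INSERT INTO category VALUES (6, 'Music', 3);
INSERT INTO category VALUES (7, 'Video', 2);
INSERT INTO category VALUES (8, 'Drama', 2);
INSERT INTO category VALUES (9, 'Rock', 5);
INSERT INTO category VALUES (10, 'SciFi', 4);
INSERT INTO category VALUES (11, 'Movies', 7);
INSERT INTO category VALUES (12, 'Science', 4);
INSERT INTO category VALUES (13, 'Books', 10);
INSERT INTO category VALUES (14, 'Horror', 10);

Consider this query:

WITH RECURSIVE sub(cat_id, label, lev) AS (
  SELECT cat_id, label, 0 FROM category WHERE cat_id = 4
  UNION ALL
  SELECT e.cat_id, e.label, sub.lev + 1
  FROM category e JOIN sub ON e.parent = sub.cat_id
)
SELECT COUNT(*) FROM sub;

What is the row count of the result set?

7

Base: cat_id=4 (NonFiction) at lev 0.
Iteration 1: rows with parent in {4} -> Toys (id 5, lev 1), SciFi (id 10, lev 1), Science (id 12, lev 1).
Iteration 2: rows with parent in {5,10,12} -> Rock (id 9, lev 2), Books (id 13, lev 2), Horror (id 14, lev 2).
Iteration 3: no rows with parent in {9,13,14}; recursion stops.
Total rows emitted: 7.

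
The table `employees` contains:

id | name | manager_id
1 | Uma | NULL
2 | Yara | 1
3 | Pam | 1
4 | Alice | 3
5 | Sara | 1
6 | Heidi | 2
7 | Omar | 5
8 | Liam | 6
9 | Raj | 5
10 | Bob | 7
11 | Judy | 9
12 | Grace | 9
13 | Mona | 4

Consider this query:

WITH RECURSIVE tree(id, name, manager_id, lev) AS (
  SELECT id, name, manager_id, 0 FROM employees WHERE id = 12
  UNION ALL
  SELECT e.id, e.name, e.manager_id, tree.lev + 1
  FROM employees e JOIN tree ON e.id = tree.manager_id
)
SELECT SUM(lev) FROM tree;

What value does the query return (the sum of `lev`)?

6

Base: id=12 (Grace), manager_id=9, lev 0.
Iteration 1: join on id=9 -> Raj (id 9, manager_id=5, lev 1).
Iteration 2: join on id=5 -> Sara (id 5, manager_id=1, lev 2).
Iteration 3: join on id=1 -> Uma (id 1, manager_id=NULL, lev 3).
Iteration 4: manager_id is NULL; no match; recursion stops.
SUM(lev) = 0 + 1 + 2 + 3 = 6.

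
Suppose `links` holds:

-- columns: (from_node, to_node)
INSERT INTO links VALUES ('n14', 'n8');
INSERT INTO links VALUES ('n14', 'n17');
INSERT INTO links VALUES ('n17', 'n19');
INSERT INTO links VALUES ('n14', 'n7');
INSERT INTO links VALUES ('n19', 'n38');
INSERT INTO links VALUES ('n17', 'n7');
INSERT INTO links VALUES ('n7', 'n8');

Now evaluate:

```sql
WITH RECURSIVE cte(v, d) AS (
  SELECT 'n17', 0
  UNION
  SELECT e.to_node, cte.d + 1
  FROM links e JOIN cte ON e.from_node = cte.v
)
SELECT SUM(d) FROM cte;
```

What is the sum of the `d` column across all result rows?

Base: (n17, d=0).
Iteration 1: edges from {n17} -> (n19, d=1), (n7, d=1).
Iteration 2: edges from {n19,n7} -> (n38, d=2), (n8, d=2).
Iteration 3: no outgoing edges from {n38,n8}; recursion stops.
SUM(d) = 0 + 1 + 1 + 2 + 2 = 6.

6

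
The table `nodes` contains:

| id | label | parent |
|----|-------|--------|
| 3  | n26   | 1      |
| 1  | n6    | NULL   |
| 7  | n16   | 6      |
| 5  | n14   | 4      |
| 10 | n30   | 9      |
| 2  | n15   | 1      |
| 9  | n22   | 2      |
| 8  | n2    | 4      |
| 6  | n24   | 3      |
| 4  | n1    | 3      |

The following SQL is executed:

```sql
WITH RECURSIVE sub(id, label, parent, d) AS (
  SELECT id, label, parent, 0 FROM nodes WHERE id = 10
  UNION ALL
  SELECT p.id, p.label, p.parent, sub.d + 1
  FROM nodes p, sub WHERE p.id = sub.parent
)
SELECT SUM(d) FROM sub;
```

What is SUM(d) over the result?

6

Base: id=10 (n30), parent=9, d 0.
Iteration 1: join on id=9 -> n22 (id 9, parent=2, d 1).
Iteration 2: join on id=2 -> n15 (id 2, parent=1, d 2).
Iteration 3: join on id=1 -> n6 (id 1, parent=NULL, d 3).
Iteration 4: parent is NULL; no match; recursion stops.
SUM(d) = 0 + 1 + 2 + 3 = 6.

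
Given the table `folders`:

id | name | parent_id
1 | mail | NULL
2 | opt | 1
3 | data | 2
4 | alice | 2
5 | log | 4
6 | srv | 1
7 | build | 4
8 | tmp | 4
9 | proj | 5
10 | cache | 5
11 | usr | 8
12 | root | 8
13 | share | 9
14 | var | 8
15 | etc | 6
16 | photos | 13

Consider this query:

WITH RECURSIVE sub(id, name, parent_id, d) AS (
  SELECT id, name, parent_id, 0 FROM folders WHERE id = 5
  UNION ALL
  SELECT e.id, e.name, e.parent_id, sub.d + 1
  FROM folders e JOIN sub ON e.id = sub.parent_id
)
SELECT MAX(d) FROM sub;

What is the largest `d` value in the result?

Base: id=5 (log), parent_id=4, d 0.
Iteration 1: join on id=4 -> alice (id 4, parent_id=2, d 1).
Iteration 2: join on id=2 -> opt (id 2, parent_id=1, d 2).
Iteration 3: join on id=1 -> mail (id 1, parent_id=NULL, d 3).
Iteration 4: parent_id is NULL; no match; recursion stops.
d values: 0, 1, 2, 3; the maximum is 3.

3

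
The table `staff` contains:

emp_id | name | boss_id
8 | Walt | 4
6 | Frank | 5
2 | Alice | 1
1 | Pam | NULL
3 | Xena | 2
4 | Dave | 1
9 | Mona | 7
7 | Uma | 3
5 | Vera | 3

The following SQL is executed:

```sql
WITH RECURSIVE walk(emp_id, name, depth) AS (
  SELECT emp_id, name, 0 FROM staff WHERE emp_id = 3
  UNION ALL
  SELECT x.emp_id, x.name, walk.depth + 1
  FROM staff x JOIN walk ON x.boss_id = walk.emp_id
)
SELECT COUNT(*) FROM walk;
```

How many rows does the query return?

Base: emp_id=3 (Xena) at depth 0.
Iteration 1: rows with boss_id in {3} -> Vera (id 5, depth 1), Uma (id 7, depth 1).
Iteration 2: rows with boss_id in {5,7} -> Frank (id 6, depth 2), Mona (id 9, depth 2).
Iteration 3: no rows with boss_id in {6,9}; recursion stops.
Total rows emitted: 5.

5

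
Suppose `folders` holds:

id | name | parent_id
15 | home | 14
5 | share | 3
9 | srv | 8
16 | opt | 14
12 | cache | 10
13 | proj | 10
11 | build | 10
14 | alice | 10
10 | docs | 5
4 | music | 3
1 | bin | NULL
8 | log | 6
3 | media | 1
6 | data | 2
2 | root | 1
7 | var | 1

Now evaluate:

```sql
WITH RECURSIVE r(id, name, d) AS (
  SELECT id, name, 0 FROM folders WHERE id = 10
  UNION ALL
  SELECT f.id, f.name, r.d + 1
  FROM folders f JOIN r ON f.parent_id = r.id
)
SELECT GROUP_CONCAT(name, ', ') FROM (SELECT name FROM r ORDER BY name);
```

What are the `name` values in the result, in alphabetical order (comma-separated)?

Base: id=10 (docs) at d 0.
Iteration 1: rows with parent_id in {10} -> build (id 11, d 1), cache (id 12, d 1), proj (id 13, d 1), alice (id 14, d 1).
Iteration 2: rows with parent_id in {11,12,13,14} -> home (id 15, d 2), opt (id 16, d 2).
Iteration 3: no rows with parent_id in {15,16}; recursion stops.

alice, build, cache, docs, home, opt, proj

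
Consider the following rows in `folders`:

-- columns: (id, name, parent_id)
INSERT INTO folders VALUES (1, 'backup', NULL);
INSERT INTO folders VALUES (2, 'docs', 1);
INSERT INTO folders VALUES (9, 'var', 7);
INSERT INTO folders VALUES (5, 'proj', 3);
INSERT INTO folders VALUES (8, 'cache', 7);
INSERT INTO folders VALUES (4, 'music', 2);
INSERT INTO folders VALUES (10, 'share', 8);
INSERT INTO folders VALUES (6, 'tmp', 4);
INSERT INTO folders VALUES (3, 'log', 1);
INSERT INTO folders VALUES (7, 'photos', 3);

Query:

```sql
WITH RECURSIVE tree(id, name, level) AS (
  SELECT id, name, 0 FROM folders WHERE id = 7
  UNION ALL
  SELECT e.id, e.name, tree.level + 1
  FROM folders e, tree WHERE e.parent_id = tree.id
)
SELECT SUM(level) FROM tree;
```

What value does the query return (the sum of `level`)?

Base: id=7 (photos) at level 0.
Iteration 1: rows with parent_id in {7} -> cache (id 8, level 1), var (id 9, level 1).
Iteration 2: rows with parent_id in {8,9} -> share (id 10, level 2).
Iteration 3: no rows with parent_id in {10}; recursion stops.
SUM(level) = 0 + 1 + 1 + 2 = 4.

4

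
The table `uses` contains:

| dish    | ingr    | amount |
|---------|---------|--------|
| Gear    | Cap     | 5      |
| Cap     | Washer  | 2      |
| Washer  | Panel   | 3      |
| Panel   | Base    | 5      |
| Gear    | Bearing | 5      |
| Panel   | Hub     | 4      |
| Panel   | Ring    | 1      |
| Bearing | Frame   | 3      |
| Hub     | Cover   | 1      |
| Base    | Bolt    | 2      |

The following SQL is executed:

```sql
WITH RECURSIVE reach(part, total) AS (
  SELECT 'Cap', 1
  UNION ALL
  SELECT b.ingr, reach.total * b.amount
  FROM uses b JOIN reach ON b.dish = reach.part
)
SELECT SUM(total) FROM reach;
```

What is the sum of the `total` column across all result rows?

153

Base: (Cap, total=1).
Iteration 1: components of {Cap} -> Washer = 1*2 = 2.
Iteration 2: components of {Washer} -> Panel = 2*3 = 6.
Iteration 3: components of {Panel} -> Base = 6*5 = 30, Hub = 6*4 = 24, Ring = 6*1 = 6.
Iteration 4: components of {Base,Hub,Ring} -> Bolt = 30*2 = 60, Cover = 24*1 = 24.
Iteration 5: no further components; recursion stops.
SUM(total) = 1 + 2 + 6 + 30 + 24 + 6 + 60 + 24 = 153.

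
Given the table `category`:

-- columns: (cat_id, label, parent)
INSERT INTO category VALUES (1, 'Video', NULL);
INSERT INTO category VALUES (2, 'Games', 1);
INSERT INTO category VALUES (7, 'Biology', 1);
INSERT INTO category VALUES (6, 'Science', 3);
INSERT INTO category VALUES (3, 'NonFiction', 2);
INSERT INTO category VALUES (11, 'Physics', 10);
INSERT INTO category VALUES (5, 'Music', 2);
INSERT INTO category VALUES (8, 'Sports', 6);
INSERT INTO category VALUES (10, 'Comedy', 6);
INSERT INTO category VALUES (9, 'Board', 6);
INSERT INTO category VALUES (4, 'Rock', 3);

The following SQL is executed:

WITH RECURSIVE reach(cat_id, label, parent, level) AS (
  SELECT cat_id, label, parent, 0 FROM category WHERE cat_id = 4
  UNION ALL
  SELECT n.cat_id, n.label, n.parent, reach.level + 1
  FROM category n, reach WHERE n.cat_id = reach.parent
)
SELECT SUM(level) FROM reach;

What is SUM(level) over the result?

Base: cat_id=4 (Rock), parent=3, level 0.
Iteration 1: join on cat_id=3 -> NonFiction (id 3, parent=2, level 1).
Iteration 2: join on cat_id=2 -> Games (id 2, parent=1, level 2).
Iteration 3: join on cat_id=1 -> Video (id 1, parent=NULL, level 3).
Iteration 4: parent is NULL; no match; recursion stops.
SUM(level) = 0 + 1 + 2 + 3 = 6.

6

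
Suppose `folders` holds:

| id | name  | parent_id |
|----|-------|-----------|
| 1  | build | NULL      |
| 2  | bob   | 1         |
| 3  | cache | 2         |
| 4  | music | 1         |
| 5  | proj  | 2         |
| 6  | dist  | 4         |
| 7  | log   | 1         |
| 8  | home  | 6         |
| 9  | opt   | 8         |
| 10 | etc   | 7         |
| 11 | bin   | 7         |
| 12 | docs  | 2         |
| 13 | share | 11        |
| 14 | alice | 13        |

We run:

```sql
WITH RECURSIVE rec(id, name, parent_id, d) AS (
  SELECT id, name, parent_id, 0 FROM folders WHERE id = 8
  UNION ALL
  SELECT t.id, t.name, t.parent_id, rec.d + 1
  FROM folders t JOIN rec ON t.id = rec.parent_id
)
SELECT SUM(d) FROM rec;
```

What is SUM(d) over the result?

6

Base: id=8 (home), parent_id=6, d 0.
Iteration 1: join on id=6 -> dist (id 6, parent_id=4, d 1).
Iteration 2: join on id=4 -> music (id 4, parent_id=1, d 2).
Iteration 3: join on id=1 -> build (id 1, parent_id=NULL, d 3).
Iteration 4: parent_id is NULL; no match; recursion stops.
SUM(d) = 0 + 1 + 2 + 3 = 6.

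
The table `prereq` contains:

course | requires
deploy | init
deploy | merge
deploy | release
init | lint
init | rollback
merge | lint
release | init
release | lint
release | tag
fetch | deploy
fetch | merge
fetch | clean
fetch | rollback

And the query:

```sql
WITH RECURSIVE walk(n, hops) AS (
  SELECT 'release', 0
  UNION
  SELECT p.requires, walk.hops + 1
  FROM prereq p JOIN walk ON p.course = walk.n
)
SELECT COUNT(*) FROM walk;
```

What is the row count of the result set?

6

Base: (release, hops=0).
Iteration 1: edges from {release} -> (init, hops=1), (lint, hops=1), (tag, hops=1).
Iteration 2: edges from {init,lint,tag} -> (lint, hops=2), (rollback, hops=2).
Iteration 3: no outgoing edges from {lint,rollback}; recursion stops.
Total rows emitted: 6.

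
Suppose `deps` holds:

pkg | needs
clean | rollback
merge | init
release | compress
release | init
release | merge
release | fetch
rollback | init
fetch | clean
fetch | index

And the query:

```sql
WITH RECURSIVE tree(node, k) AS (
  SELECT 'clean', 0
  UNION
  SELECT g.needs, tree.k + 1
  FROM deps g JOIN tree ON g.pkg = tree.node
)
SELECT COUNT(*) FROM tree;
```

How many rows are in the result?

3

Base: (clean, k=0).
Iteration 1: edges from {clean} -> (rollback, k=1).
Iteration 2: edges from {rollback} -> (init, k=2).
Iteration 3: no outgoing edges from {init}; recursion stops.
Total rows emitted: 3.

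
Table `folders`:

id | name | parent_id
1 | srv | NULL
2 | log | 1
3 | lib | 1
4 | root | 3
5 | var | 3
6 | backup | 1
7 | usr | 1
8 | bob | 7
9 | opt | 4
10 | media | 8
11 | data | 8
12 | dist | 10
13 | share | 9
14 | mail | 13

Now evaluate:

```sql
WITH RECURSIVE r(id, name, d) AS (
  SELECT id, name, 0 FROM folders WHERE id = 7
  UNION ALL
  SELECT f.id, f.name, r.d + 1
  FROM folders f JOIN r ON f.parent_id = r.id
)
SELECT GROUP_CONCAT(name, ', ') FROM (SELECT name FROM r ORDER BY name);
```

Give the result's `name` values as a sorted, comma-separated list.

bob, data, dist, media, usr

Base: id=7 (usr) at d 0.
Iteration 1: rows with parent_id in {7} -> bob (id 8, d 1).
Iteration 2: rows with parent_id in {8} -> media (id 10, d 2), data (id 11, d 2).
Iteration 3: rows with parent_id in {10,11} -> dist (id 12, d 3).
Iteration 4: no rows with parent_id in {12}; recursion stops.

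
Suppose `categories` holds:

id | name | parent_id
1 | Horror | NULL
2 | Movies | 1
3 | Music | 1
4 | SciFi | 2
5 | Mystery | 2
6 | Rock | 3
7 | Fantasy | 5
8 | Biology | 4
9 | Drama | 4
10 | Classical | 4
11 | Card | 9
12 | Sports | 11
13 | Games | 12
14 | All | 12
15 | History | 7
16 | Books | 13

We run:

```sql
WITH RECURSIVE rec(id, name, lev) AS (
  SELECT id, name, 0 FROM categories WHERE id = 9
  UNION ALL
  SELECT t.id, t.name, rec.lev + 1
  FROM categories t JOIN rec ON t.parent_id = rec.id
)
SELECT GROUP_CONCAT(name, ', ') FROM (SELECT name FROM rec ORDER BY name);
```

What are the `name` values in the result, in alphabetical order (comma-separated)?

Base: id=9 (Drama) at lev 0.
Iteration 1: rows with parent_id in {9} -> Card (id 11, lev 1).
Iteration 2: rows with parent_id in {11} -> Sports (id 12, lev 2).
Iteration 3: rows with parent_id in {12} -> Games (id 13, lev 3), All (id 14, lev 3).
Iteration 4: rows with parent_id in {13,14} -> Books (id 16, lev 4).
Iteration 5: no rows with parent_id in {16}; recursion stops.

All, Books, Card, Drama, Games, Sports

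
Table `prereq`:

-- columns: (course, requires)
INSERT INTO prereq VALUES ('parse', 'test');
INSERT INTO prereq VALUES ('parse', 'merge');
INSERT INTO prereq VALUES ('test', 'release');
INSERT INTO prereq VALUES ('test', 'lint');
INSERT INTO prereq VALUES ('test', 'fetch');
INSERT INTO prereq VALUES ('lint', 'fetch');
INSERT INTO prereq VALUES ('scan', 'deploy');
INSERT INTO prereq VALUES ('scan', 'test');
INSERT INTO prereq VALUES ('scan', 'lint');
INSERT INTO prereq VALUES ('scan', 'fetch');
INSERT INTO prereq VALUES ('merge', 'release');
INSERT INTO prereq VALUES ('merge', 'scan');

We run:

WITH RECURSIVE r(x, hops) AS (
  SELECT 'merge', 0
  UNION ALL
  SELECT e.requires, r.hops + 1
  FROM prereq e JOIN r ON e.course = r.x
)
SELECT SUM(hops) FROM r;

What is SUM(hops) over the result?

26

Base: (merge, hops=0).
Iteration 1: edges from {merge} -> (release, hops=1), (scan, hops=1).
Iteration 2: edges from {release,scan} -> (deploy, hops=2), (fetch, hops=2), (lint, hops=2), (test, hops=2).
Iteration 3: edges from {deploy,fetch,lint,test} -> (fetch, hops=3) x2, (lint, hops=3), (release, hops=3). [UNION ALL keeps all 4 new rows, including repeats]
Iteration 4: edges from {fetch,lint,release} -> (fetch, hops=4).
Iteration 5: no outgoing edges from {fetch}; recursion stops.
SUM(hops) = 0 + 1 + 1 + 2 + 2 + 2 + 2 + 3 + 3 + 3 + 3 + 4 = 26.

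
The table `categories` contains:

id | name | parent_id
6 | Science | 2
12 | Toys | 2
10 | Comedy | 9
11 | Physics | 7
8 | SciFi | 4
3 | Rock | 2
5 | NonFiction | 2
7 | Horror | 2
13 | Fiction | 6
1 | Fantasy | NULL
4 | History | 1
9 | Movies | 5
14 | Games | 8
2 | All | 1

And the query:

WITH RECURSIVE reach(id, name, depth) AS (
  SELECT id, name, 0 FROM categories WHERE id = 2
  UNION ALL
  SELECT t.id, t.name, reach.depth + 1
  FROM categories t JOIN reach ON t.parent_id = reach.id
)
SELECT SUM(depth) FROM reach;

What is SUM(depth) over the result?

14

Base: id=2 (All) at depth 0.
Iteration 1: rows with parent_id in {2} -> Rock (id 3, depth 1), NonFiction (id 5, depth 1), Science (id 6, depth 1), Horror (id 7, depth 1), Toys (id 12, depth 1).
Iteration 2: rows with parent_id in {3,5,6,7,12} -> Movies (id 9, depth 2), Physics (id 11, depth 2), Fiction (id 13, depth 2).
Iteration 3: rows with parent_id in {9,11,13} -> Comedy (id 10, depth 3).
Iteration 4: no rows with parent_id in {10}; recursion stops.
SUM(depth) = 0 + 1 + 1 + 1 + 1 + 1 + 2 + 2 + 2 + 3 = 14.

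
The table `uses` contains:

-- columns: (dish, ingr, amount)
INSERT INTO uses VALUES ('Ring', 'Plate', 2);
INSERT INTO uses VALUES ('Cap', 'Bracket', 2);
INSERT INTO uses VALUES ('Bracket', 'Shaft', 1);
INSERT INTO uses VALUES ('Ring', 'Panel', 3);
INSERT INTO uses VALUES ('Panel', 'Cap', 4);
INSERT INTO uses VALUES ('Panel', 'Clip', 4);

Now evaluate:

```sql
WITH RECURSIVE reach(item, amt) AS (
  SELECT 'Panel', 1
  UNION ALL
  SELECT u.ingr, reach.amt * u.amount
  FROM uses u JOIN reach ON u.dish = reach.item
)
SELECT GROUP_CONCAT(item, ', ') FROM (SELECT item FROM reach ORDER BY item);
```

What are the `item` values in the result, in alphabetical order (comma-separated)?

Bracket, Cap, Clip, Panel, Shaft

Base: (Panel, amt=1).
Iteration 1: components of {Panel} -> Cap = 1*4 = 4, Clip = 1*4 = 4.
Iteration 2: components of {Cap,Clip} -> Bracket = 4*2 = 8.
Iteration 3: components of {Bracket} -> Shaft = 8*1 = 8.
Iteration 4: no further components; recursion stops.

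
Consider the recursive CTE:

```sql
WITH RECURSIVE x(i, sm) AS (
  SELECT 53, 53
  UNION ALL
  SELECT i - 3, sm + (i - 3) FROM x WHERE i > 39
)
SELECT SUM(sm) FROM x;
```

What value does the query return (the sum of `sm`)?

Base: i=53, sm=53.
Iteration 1: 53 > 39 holds -> i = 53 - 3 = 50, sm = 53 + 50 = 103.
Iteration 2: 50 > 39 holds -> i = 50 - 3 = 47, sm = 103 + 47 = 150.
Iteration 3: 47 > 39 holds -> i = 47 - 3 = 44, sm = 150 + 44 = 194.
Iteration 4: 44 > 39 holds -> i = 44 - 3 = 41, sm = 194 + 41 = 235.
Iteration 5: 41 > 39 holds -> i = 41 - 3 = 38, sm = 235 + 38 = 273.
Iteration 6: 38 > 39 fails; recursion stops.
SUM(sm) = 53 + 103 + 150 + 194 + 235 + 273 = 1008.

1008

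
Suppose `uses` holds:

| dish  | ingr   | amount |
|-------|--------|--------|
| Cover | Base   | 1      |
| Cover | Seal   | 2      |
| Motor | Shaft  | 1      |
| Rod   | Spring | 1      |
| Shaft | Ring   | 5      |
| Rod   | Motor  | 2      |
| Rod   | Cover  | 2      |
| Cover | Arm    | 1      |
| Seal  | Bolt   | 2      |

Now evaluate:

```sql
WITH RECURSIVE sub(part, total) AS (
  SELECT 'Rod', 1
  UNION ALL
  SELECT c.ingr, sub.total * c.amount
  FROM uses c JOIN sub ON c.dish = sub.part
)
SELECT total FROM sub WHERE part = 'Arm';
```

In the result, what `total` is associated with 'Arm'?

2

Base: (Rod, total=1).
Iteration 1: components of {Rod} -> Cover = 1*2 = 2, Motor = 1*2 = 2, Spring = 1*1 = 1.
Iteration 2: components of {Cover,Motor,Spring} -> Arm = 2*1 = 2, Base = 2*1 = 2, Seal = 2*2 = 4, Shaft = 2*1 = 2.
Iteration 3: components of {Arm,Base,Seal,Shaft} -> Bolt = 4*2 = 8, Ring = 2*5 = 10.
Iteration 4: no further components; recursion stops.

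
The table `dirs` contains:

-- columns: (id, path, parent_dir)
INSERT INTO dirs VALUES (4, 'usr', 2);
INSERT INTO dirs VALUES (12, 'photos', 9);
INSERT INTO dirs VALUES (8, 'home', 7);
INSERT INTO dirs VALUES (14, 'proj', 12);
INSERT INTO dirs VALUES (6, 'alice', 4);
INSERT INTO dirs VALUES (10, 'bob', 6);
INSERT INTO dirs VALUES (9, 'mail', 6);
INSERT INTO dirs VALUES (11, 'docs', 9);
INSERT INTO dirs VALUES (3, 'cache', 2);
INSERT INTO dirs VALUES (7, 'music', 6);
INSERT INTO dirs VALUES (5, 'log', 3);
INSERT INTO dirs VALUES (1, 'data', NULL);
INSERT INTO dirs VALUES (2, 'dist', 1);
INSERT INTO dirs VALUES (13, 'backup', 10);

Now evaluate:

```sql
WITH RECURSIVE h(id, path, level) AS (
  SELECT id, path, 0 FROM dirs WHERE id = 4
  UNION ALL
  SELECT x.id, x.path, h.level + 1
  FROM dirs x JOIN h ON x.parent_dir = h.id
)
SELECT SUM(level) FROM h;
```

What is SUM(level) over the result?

23

Base: id=4 (usr) at level 0.
Iteration 1: rows with parent_dir in {4} -> alice (id 6, level 1).
Iteration 2: rows with parent_dir in {6} -> music (id 7, level 2), mail (id 9, level 2), bob (id 10, level 2).
Iteration 3: rows with parent_dir in {7,9,10} -> home (id 8, level 3), docs (id 11, level 3), photos (id 12, level 3), backup (id 13, level 3).
Iteration 4: rows with parent_dir in {8,11,12,13} -> proj (id 14, level 4).
Iteration 5: no rows with parent_dir in {14}; recursion stops.
SUM(level) = 0 + 1 + 2 + 2 + 2 + 3 + 3 + 3 + 3 + 4 = 23.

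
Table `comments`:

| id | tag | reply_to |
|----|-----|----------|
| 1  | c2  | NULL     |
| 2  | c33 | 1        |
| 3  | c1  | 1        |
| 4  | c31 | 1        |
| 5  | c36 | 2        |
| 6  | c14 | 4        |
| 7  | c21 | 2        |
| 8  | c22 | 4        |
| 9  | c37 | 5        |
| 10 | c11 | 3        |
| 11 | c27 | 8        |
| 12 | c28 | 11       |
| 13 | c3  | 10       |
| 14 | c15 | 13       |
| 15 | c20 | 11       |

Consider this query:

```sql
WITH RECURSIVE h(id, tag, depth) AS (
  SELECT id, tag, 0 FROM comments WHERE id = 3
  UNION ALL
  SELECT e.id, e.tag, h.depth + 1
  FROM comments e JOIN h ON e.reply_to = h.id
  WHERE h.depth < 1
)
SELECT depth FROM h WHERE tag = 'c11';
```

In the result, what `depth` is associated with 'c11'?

Base: id=3 (c1) at depth 0.
Iteration 1: rows with reply_to in {3} -> c11 (id 10, depth 1).
Iteration 2: depth < 1 fails for all current rows; recursion stops.

1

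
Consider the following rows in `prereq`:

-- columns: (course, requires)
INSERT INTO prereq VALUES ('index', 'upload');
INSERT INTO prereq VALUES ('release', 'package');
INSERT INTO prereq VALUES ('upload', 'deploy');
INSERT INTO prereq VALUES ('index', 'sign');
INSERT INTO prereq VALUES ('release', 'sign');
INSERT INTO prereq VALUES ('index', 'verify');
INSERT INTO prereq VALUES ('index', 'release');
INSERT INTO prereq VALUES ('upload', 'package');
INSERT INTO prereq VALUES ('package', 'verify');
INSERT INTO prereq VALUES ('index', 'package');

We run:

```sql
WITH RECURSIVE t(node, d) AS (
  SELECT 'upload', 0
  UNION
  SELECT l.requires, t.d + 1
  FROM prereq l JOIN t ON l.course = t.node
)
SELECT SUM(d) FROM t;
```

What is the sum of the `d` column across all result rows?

4

Base: (upload, d=0).
Iteration 1: edges from {upload} -> (deploy, d=1), (package, d=1).
Iteration 2: edges from {deploy,package} -> (verify, d=2).
Iteration 3: no outgoing edges from {verify}; recursion stops.
SUM(d) = 0 + 1 + 1 + 2 = 4.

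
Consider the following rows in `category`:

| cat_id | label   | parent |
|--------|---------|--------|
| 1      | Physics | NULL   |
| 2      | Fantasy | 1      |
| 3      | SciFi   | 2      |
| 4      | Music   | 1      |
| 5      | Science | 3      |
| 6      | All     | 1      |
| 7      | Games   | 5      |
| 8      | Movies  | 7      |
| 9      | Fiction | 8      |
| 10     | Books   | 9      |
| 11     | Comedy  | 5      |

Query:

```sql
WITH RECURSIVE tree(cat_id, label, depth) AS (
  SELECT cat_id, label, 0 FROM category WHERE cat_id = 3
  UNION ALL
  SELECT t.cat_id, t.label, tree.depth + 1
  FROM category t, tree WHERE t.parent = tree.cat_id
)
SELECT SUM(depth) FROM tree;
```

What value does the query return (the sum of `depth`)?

17

Base: cat_id=3 (SciFi) at depth 0.
Iteration 1: rows with parent in {3} -> Science (id 5, depth 1).
Iteration 2: rows with parent in {5} -> Games (id 7, depth 2), Comedy (id 11, depth 2).
Iteration 3: rows with parent in {7,11} -> Movies (id 8, depth 3).
Iteration 4: rows with parent in {8} -> Fiction (id 9, depth 4).
Iteration 5: rows with parent in {9} -> Books (id 10, depth 5).
Iteration 6: no rows with parent in {10}; recursion stops.
SUM(depth) = 0 + 1 + 2 + 2 + 3 + 4 + 5 = 17.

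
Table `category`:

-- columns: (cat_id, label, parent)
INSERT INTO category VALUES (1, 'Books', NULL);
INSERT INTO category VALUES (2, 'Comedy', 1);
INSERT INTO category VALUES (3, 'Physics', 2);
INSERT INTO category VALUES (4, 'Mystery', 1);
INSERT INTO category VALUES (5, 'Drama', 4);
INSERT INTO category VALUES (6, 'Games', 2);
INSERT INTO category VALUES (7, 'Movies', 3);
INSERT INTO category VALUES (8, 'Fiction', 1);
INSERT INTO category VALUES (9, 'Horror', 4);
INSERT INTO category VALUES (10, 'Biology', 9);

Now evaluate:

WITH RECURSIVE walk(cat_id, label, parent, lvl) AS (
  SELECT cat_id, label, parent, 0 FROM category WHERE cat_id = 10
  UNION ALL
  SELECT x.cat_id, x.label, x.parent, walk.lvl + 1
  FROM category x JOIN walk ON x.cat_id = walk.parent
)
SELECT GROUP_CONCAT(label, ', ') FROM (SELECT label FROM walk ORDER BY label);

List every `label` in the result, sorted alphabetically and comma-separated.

Biology, Books, Horror, Mystery

Base: cat_id=10 (Biology), parent=9, lvl 0.
Iteration 1: join on cat_id=9 -> Horror (id 9, parent=4, lvl 1).
Iteration 2: join on cat_id=4 -> Mystery (id 4, parent=1, lvl 2).
Iteration 3: join on cat_id=1 -> Books (id 1, parent=NULL, lvl 3).
Iteration 4: parent is NULL; no match; recursion stops.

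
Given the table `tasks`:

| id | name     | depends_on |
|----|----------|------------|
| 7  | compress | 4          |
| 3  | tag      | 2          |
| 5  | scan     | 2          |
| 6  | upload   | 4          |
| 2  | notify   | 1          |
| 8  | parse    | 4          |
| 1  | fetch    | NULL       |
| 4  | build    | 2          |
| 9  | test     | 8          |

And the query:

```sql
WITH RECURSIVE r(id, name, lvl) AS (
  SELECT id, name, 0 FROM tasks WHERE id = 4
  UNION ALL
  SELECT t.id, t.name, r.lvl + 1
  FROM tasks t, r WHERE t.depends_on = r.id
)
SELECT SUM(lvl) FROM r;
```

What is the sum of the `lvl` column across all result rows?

5

Base: id=4 (build) at lvl 0.
Iteration 1: rows with depends_on in {4} -> upload (id 6, lvl 1), compress (id 7, lvl 1), parse (id 8, lvl 1).
Iteration 2: rows with depends_on in {6,7,8} -> test (id 9, lvl 2).
Iteration 3: no rows with depends_on in {9}; recursion stops.
SUM(lvl) = 0 + 1 + 1 + 1 + 2 = 5.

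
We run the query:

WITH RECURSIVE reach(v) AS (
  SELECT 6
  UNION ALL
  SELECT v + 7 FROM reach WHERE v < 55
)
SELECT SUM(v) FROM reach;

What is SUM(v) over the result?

244

Base: v=6.
Iteration 1: 6 < 55 holds -> v = 6 + 7 = 13.
Iteration 2: 13 < 55 holds -> v = 13 + 7 = 20.
Iteration 3: 20 < 55 holds -> v = 20 + 7 = 27.
Iteration 4: 27 < 55 holds -> v = 27 + 7 = 34.
Iteration 5: 34 < 55 holds -> v = 34 + 7 = 41.
Iteration 6: 41 < 55 holds -> v = 41 + 7 = 48.
Iteration 7: 48 < 55 holds -> v = 48 + 7 = 55.
Iteration 8: 55 < 55 fails; recursion stops.
SUM(v) = 6 + 13 + 20 + 27 + 34 + 41 + 48 + 55 = 244.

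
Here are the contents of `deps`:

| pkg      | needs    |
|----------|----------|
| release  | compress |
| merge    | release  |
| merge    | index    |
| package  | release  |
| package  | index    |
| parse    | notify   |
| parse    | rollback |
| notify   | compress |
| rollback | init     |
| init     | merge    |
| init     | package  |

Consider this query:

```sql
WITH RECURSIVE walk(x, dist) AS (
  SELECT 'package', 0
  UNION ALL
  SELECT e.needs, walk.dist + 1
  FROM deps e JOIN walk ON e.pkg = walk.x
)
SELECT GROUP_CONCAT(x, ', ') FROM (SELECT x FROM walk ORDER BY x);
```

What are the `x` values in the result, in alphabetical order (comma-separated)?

compress, index, package, release

Base: (package, dist=0).
Iteration 1: edges from {package} -> (index, dist=1), (release, dist=1).
Iteration 2: edges from {index,release} -> (compress, dist=2).
Iteration 3: no outgoing edges from {compress}; recursion stops.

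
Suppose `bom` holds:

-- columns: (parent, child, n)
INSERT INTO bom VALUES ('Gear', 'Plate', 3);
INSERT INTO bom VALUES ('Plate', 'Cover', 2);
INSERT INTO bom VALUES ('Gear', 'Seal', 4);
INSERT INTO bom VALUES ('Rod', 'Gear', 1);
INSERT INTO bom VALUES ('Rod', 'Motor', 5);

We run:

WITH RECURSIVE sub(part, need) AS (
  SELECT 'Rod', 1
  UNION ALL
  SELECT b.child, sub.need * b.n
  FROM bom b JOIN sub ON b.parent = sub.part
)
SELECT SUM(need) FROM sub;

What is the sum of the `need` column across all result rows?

20

Base: (Rod, need=1).
Iteration 1: components of {Rod} -> Gear = 1*1 = 1, Motor = 1*5 = 5.
Iteration 2: components of {Gear,Motor} -> Plate = 1*3 = 3, Seal = 1*4 = 4.
Iteration 3: components of {Plate,Seal} -> Cover = 3*2 = 6.
Iteration 4: no further components; recursion stops.
SUM(need) = 1 + 1 + 5 + 3 + 4 + 6 = 20.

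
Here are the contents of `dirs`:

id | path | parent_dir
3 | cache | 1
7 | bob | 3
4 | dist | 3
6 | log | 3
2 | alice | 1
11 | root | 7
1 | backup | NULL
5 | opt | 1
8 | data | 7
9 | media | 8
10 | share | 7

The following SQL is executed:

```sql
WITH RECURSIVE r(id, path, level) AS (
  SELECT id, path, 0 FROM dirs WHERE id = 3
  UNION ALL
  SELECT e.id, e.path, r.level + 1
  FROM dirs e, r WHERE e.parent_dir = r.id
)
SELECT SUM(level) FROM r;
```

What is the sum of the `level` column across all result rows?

12

Base: id=3 (cache) at level 0.
Iteration 1: rows with parent_dir in {3} -> dist (id 4, level 1), log (id 6, level 1), bob (id 7, level 1).
Iteration 2: rows with parent_dir in {4,6,7} -> data (id 8, level 2), share (id 10, level 2), root (id 11, level 2).
Iteration 3: rows with parent_dir in {8,10,11} -> media (id 9, level 3).
Iteration 4: no rows with parent_dir in {9}; recursion stops.
SUM(level) = 0 + 1 + 1 + 1 + 2 + 2 + 2 + 3 = 12.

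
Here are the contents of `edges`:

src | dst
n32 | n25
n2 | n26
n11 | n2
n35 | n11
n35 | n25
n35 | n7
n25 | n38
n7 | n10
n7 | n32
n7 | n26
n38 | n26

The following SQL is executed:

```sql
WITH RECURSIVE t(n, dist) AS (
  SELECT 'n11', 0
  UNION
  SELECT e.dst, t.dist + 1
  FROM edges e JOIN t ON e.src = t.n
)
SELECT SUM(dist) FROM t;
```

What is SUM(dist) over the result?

Base: (n11, dist=0).
Iteration 1: edges from {n11} -> (n2, dist=1).
Iteration 2: edges from {n2} -> (n26, dist=2).
Iteration 3: no outgoing edges from {n26}; recursion stops.
SUM(dist) = 0 + 1 + 2 = 3.

3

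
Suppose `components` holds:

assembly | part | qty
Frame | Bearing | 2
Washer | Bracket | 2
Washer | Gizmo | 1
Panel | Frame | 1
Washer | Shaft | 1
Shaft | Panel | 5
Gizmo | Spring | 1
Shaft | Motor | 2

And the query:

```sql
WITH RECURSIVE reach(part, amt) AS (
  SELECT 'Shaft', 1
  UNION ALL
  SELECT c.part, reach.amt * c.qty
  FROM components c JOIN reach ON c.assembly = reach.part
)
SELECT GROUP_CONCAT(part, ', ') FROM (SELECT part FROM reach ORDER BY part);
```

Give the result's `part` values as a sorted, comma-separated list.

Base: (Shaft, amt=1).
Iteration 1: components of {Shaft} -> Motor = 1*2 = 2, Panel = 1*5 = 5.
Iteration 2: components of {Motor,Panel} -> Frame = 5*1 = 5.
Iteration 3: components of {Frame} -> Bearing = 5*2 = 10.
Iteration 4: no further components; recursion stops.

Bearing, Frame, Motor, Panel, Shaft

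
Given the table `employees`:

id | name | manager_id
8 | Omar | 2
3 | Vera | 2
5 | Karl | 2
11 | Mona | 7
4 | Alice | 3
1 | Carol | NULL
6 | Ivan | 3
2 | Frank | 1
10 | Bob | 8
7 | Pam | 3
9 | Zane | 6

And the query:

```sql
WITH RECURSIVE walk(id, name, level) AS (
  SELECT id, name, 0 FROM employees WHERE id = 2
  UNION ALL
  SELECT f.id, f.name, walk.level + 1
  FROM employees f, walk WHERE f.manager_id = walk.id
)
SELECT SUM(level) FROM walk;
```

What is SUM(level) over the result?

Base: id=2 (Frank) at level 0.
Iteration 1: rows with manager_id in {2} -> Vera (id 3, level 1), Karl (id 5, level 1), Omar (id 8, level 1).
Iteration 2: rows with manager_id in {3,5,8} -> Alice (id 4, level 2), Ivan (id 6, level 2), Pam (id 7, level 2), Bob (id 10, level 2).
Iteration 3: rows with manager_id in {4,6,7,10} -> Zane (id 9, level 3), Mona (id 11, level 3).
Iteration 4: no rows with manager_id in {9,11}; recursion stops.
SUM(level) = 0 + 1 + 1 + 1 + 2 + 2 + 2 + 2 + 3 + 3 = 17.

17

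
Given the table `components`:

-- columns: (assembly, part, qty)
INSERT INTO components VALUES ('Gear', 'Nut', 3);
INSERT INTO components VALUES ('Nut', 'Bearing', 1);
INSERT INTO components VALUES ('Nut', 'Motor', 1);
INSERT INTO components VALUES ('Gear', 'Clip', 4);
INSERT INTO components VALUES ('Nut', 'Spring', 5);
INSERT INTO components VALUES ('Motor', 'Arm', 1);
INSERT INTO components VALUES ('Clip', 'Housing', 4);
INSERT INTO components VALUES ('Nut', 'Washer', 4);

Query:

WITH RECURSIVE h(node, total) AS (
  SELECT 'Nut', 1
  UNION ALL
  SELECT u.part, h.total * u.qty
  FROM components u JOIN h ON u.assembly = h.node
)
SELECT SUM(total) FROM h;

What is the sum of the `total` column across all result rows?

Base: (Nut, total=1).
Iteration 1: components of {Nut} -> Bearing = 1*1 = 1, Motor = 1*1 = 1, Spring = 1*5 = 5, Washer = 1*4 = 4.
Iteration 2: components of {Bearing,Motor,Spring,Washer} -> Arm = 1*1 = 1.
Iteration 3: no further components; recursion stops.
SUM(total) = 1 + 1 + 1 + 5 + 4 + 1 = 13.

13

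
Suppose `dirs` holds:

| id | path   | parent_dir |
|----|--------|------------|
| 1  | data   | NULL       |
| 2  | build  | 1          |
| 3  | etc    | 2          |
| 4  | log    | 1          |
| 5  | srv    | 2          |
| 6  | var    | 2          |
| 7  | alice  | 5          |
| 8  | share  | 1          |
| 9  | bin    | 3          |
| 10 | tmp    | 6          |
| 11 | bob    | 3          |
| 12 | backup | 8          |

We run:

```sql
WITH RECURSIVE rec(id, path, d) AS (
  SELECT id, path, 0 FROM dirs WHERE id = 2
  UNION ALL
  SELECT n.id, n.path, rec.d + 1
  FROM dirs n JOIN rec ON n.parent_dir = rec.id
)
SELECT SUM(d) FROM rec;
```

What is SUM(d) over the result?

11

Base: id=2 (build) at d 0.
Iteration 1: rows with parent_dir in {2} -> etc (id 3, d 1), srv (id 5, d 1), var (id 6, d 1).
Iteration 2: rows with parent_dir in {3,5,6} -> alice (id 7, d 2), bin (id 9, d 2), tmp (id 10, d 2), bob (id 11, d 2).
Iteration 3: no rows with parent_dir in {7,9,10,11}; recursion stops.
SUM(d) = 0 + 1 + 1 + 1 + 2 + 2 + 2 + 2 = 11.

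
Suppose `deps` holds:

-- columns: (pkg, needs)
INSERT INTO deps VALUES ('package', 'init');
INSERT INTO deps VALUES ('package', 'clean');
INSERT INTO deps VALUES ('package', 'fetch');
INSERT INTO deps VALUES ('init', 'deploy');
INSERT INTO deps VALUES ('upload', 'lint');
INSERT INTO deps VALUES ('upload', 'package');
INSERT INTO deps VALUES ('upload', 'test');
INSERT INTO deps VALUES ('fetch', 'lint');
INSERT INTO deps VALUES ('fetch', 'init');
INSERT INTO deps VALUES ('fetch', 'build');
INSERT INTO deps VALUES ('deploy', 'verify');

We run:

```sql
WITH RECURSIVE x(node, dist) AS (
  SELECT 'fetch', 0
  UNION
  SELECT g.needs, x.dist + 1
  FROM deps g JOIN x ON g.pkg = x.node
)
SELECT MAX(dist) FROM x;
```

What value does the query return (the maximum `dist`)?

Base: (fetch, dist=0).
Iteration 1: edges from {fetch} -> (build, dist=1), (init, dist=1), (lint, dist=1).
Iteration 2: edges from {build,init,lint} -> (deploy, dist=2).
Iteration 3: edges from {deploy} -> (verify, dist=3).
Iteration 4: no outgoing edges from {verify}; recursion stops.
dist values: 0, 1, 1, 1, 2, 3; the maximum is 3.

3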